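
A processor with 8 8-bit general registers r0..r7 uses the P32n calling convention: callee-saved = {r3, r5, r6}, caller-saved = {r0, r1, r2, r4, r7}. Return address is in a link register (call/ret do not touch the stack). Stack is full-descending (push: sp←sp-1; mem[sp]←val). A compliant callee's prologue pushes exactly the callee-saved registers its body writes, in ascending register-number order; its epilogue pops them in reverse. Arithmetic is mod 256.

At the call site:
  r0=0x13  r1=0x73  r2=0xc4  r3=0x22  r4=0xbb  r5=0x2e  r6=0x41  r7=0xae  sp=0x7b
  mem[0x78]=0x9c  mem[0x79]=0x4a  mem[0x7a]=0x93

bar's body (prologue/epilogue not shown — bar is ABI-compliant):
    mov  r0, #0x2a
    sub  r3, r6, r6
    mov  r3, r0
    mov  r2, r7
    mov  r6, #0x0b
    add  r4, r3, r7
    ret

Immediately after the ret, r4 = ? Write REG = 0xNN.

prologue: push r3 -> mem[0x7a]=0x22, sp=0x7a
prologue: push r6 -> mem[0x79]=0x41, sp=0x79
body[0] mov  r0, #0x2a -> r0=0x2a
body[1] sub  r3, r6, r6 -> r3=0x00
body[2] mov  r3, r0 -> r3=0x2a
body[3] mov  r2, r7 -> r2=0xae
body[4] mov  r6, #0x0b -> r6=0x0b
body[5] add  r4, r3, r7 -> r4=0xd8
epilogue: pop r6=0x41, sp=0x7a
epilogue: pop r3=0x22, sp=0x7b
r4 is caller-saved -> body value

REG = 0xd8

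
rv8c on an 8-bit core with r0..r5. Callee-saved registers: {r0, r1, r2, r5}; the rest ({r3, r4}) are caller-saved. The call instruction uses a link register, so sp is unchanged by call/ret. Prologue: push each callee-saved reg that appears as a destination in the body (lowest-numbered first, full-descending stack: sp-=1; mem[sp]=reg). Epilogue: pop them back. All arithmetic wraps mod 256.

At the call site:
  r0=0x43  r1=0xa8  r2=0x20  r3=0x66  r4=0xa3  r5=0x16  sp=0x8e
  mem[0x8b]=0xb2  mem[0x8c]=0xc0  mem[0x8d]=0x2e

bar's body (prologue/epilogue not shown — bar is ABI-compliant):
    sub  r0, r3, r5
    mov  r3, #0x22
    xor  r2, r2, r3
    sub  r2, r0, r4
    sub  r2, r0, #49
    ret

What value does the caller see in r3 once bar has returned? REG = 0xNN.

prologue: push r0 → mem[0x8d]=0x43, sp=0x8d
prologue: push r2 → mem[0x8c]=0x20, sp=0x8c
body[0] sub  r0, r3, r5 → r0=0x50
body[1] mov  r3, #0x22 → r3=0x22
body[2] xor  r2, r2, r3 → r2=0x02
body[3] sub  r2, r0, r4 → r2=0xad
body[4] sub  r2, r0, #49 → r2=0x1f
epilogue: pop r2=0x20, sp=0x8d
epilogue: pop r0=0x43, sp=0x8e
r3 is caller-saved → body value

REG = 0x22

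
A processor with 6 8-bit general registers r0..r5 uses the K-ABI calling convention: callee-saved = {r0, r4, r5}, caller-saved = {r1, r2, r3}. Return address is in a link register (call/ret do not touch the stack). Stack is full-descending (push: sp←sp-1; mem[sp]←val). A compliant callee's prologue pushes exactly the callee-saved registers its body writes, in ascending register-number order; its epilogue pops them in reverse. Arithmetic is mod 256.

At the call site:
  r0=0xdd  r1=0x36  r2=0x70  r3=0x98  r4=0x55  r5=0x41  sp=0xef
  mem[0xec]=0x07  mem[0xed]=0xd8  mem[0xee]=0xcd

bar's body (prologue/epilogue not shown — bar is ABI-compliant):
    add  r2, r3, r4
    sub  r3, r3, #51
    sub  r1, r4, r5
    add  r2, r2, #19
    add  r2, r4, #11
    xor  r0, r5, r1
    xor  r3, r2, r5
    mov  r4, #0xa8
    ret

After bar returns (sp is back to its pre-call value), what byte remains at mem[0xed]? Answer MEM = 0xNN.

prologue: push r0 -> mem[0xee]=0xdd, sp=0xee
prologue: push r4 -> mem[0xed]=0x55, sp=0xed
body[0] add  r2, r3, r4 -> r2=0xed
body[1] sub  r3, r3, #51 -> r3=0x65
body[2] sub  r1, r4, r5 -> r1=0x14
body[3] add  r2, r2, #19 -> r2=0x00
body[4] add  r2, r4, #11 -> r2=0x60
body[5] xor  r0, r5, r1 -> r0=0x55
body[6] xor  r3, r2, r5 -> r3=0x21
body[7] mov  r4, #0xa8 -> r4=0xa8
epilogue: pop r4=0x55, sp=0xee
epilogue: pop r0=0xdd, sp=0xef
prologue pushed ['r0', 'r4'] at ['0xee', '0xed']

MEM = 0x55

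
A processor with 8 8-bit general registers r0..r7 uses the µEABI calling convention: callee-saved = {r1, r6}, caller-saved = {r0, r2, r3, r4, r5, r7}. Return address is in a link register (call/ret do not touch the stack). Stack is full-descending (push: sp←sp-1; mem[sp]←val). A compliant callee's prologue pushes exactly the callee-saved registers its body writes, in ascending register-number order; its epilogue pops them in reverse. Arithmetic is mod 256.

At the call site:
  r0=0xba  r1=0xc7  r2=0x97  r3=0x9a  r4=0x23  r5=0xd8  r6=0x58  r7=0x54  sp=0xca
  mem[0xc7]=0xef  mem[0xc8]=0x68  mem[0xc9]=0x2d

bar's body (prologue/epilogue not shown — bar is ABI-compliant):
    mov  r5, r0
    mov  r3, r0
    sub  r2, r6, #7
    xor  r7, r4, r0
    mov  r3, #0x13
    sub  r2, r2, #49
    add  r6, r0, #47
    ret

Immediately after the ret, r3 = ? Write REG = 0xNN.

prologue: push r6 → mem[0xc9]=0x58, sp=0xc9
body[0] mov  r5, r0 → r5=0xba
body[1] mov  r3, r0 → r3=0xba
body[2] sub  r2, r6, #7 → r2=0x51
body[3] xor  r7, r4, r0 → r7=0x99
body[4] mov  r3, #0x13 → r3=0x13
body[5] sub  r2, r2, #49 → r2=0x20
body[6] add  r6, r0, #47 → r6=0xe9
epilogue: pop r6=0x58, sp=0xca
r3 is caller-saved → body value

REG = 0x13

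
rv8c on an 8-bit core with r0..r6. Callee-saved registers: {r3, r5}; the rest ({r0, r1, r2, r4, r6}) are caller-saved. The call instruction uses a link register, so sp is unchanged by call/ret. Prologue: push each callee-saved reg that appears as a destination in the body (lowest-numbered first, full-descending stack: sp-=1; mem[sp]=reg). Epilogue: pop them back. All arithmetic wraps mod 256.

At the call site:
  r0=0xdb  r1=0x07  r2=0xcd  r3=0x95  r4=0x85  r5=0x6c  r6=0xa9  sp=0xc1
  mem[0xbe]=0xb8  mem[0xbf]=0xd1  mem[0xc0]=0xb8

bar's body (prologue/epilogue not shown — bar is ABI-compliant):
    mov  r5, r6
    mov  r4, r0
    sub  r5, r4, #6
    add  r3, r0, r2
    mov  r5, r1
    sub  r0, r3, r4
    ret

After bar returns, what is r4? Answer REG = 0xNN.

REG = 0xdb

prologue: push r3 -> mem[0xc0]=0x95, sp=0xc0
prologue: push r5 -> mem[0xbf]=0x6c, sp=0xbf
body[0] mov  r5, r6 -> r5=0xa9
body[1] mov  r4, r0 -> r4=0xdb
body[2] sub  r5, r4, #6 -> r5=0xd5
body[3] add  r3, r0, r2 -> r3=0xa8
body[4] mov  r5, r1 -> r5=0x07
body[5] sub  r0, r3, r4 -> r0=0xcd
epilogue: pop r5=0x6c, sp=0xc0
epilogue: pop r3=0x95, sp=0xc1
r4 is caller-saved -> body value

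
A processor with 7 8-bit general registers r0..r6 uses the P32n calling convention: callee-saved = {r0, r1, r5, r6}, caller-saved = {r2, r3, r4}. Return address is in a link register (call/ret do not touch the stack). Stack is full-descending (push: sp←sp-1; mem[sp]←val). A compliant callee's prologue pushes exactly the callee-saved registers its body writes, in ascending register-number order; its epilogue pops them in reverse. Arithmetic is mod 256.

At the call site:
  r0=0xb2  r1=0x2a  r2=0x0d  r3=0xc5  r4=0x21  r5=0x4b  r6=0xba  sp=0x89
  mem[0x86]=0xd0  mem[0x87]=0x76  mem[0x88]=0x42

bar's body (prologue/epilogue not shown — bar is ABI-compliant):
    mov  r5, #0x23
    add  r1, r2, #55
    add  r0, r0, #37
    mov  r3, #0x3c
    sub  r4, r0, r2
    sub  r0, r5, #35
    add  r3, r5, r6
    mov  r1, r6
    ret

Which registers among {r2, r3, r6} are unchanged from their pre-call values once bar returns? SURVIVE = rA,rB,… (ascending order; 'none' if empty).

SURVIVE = r2,r6

prologue: push r0 -> mem[0x88]=0xb2, sp=0x88
prologue: push r1 -> mem[0x87]=0x2a, sp=0x87
prologue: push r5 -> mem[0x86]=0x4b, sp=0x86
body[0] mov  r5, #0x23 -> r5=0x23
body[1] add  r1, r2, #55 -> r1=0x44
body[2] add  r0, r0, #37 -> r0=0xd7
body[3] mov  r3, #0x3c -> r3=0x3c
body[4] sub  r4, r0, r2 -> r4=0xca
body[5] sub  r0, r5, #35 -> r0=0x00
body[6] add  r3, r5, r6 -> r3=0xdd
body[7] mov  r1, r6 -> r1=0xba
epilogue: pop r5=0x4b, sp=0x87
epilogue: pop r1=0x2a, sp=0x88
epilogue: pop r0=0xb2, sp=0x89
r2: caller-saved, written=False
r3: caller-saved, written=True
r6: callee-saved, written=False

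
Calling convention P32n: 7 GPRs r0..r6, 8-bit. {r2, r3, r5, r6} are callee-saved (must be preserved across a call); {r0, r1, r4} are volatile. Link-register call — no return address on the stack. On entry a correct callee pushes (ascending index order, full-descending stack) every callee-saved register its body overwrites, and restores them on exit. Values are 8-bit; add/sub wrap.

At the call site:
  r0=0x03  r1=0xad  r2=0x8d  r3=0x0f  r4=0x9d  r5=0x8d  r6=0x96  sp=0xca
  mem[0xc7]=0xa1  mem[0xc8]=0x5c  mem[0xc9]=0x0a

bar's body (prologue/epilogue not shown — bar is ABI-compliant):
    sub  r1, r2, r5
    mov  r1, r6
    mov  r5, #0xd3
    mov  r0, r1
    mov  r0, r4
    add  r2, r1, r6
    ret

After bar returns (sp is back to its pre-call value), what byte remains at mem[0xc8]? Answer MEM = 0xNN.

prologue: push r2 -> mem[0xc9]=0x8d, sp=0xc9
prologue: push r5 -> mem[0xc8]=0x8d, sp=0xc8
body[0] sub  r1, r2, r5 -> r1=0x00
body[1] mov  r1, r6 -> r1=0x96
body[2] mov  r5, #0xd3 -> r5=0xd3
body[3] mov  r0, r1 -> r0=0x96
body[4] mov  r0, r4 -> r0=0x9d
body[5] add  r2, r1, r6 -> r2=0x2c
epilogue: pop r5=0x8d, sp=0xc9
epilogue: pop r2=0x8d, sp=0xca
prologue pushed ['r2', 'r5'] at ['0xc9', '0xc8']

MEM = 0x8d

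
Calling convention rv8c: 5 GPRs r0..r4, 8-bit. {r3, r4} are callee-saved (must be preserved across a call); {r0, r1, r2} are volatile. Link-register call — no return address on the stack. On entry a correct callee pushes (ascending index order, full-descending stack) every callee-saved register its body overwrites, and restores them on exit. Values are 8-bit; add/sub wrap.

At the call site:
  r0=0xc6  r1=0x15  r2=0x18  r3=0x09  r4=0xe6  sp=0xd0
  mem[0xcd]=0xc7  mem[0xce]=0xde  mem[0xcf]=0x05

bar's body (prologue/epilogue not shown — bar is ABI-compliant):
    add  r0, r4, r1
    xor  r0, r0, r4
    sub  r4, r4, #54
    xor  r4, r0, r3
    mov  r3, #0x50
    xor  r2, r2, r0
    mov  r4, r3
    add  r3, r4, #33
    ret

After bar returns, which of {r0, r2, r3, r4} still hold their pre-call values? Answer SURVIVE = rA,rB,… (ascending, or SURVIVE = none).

prologue: push r3 → mem[0xcf]=0x09, sp=0xcf
prologue: push r4 → mem[0xce]=0xe6, sp=0xce
body[0] add  r0, r4, r1 → r0=0xfb
body[1] xor  r0, r0, r4 → r0=0x1d
body[2] sub  r4, r4, #54 → r4=0xb0
body[3] xor  r4, r0, r3 → r4=0x14
body[4] mov  r3, #0x50 → r3=0x50
body[5] xor  r2, r2, r0 → r2=0x05
body[6] mov  r4, r3 → r4=0x50
body[7] add  r3, r4, #33 → r3=0x71
epilogue: pop r4=0xe6, sp=0xcf
epilogue: pop r3=0x09, sp=0xd0
r0: caller-saved, written=True
r2: caller-saved, written=True
r3: callee-saved, written=True
r4: callee-saved, written=True

SURVIVE = r3,r4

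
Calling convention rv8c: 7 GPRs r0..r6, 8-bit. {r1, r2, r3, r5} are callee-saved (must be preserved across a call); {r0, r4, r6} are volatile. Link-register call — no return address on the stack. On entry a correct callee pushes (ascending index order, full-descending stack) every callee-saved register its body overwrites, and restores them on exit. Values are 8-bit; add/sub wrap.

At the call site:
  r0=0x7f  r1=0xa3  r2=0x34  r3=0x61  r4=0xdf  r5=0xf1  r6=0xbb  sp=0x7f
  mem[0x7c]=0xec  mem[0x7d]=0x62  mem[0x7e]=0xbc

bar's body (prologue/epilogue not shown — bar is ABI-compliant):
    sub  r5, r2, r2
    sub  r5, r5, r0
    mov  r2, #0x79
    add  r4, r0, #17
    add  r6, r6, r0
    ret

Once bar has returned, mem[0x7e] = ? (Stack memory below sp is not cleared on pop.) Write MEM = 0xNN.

MEM = 0x34

prologue: push r2 -> mem[0x7e]=0x34, sp=0x7e
prologue: push r5 -> mem[0x7d]=0xf1, sp=0x7d
body[0] sub  r5, r2, r2 -> r5=0x00
body[1] sub  r5, r5, r0 -> r5=0x81
body[2] mov  r2, #0x79 -> r2=0x79
body[3] add  r4, r0, #17 -> r4=0x90
body[4] add  r6, r6, r0 -> r6=0x3a
epilogue: pop r5=0xf1, sp=0x7e
epilogue: pop r2=0x34, sp=0x7f
prologue pushed ['r2', 'r5'] at ['0x7e', '0x7d']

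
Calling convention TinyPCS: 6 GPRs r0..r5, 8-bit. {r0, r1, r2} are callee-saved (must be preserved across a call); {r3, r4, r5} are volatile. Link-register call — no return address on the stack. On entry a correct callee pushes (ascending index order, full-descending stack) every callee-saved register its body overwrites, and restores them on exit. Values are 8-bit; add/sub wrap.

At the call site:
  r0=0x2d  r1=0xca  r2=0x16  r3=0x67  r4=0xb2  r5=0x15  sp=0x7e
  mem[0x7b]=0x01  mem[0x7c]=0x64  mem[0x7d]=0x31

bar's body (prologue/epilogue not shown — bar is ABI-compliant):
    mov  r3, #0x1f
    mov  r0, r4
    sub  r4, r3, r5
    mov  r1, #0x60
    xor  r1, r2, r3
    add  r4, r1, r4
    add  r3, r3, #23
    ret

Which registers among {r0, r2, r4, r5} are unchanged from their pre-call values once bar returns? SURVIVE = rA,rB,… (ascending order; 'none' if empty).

SURVIVE = r0,r2,r5

prologue: push r0 → mem[0x7d]=0x2d, sp=0x7d
prologue: push r1 → mem[0x7c]=0xca, sp=0x7c
body[0] mov  r3, #0x1f → r3=0x1f
body[1] mov  r0, r4 → r0=0xb2
body[2] sub  r4, r3, r5 → r4=0x0a
body[3] mov  r1, #0x60 → r1=0x60
body[4] xor  r1, r2, r3 → r1=0x09
body[5] add  r4, r1, r4 → r4=0x13
body[6] add  r3, r3, #23 → r3=0x36
epilogue: pop r1=0xca, sp=0x7d
epilogue: pop r0=0x2d, sp=0x7e
r0: callee-saved, written=True
r2: callee-saved, written=False
r4: caller-saved, written=True
r5: caller-saved, written=False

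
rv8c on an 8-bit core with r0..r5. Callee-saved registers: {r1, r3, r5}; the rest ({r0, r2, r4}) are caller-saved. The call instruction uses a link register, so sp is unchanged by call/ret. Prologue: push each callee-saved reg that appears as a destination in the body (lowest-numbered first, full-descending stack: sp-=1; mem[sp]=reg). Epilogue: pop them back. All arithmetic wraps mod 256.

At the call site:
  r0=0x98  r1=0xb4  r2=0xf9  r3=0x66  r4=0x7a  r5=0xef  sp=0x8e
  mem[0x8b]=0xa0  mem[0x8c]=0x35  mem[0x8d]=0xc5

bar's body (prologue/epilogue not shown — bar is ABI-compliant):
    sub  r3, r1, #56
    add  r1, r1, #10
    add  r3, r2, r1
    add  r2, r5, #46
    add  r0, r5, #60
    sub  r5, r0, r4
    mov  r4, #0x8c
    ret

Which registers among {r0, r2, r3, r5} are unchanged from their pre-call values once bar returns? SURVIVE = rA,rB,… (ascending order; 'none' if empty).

prologue: push r1 → mem[0x8d]=0xb4, sp=0x8d
prologue: push r3 → mem[0x8c]=0x66, sp=0x8c
prologue: push r5 → mem[0x8b]=0xef, sp=0x8b
body[0] sub  r3, r1, #56 → r3=0x7c
body[1] add  r1, r1, #10 → r1=0xbe
body[2] add  r3, r2, r1 → r3=0xb7
body[3] add  r2, r5, #46 → r2=0x1d
body[4] add  r0, r5, #60 → r0=0x2b
body[5] sub  r5, r0, r4 → r5=0xb1
body[6] mov  r4, #0x8c → r4=0x8c
epilogue: pop r5=0xef, sp=0x8c
epilogue: pop r3=0x66, sp=0x8d
epilogue: pop r1=0xb4, sp=0x8e
r0: caller-saved, written=True
r2: caller-saved, written=True
r3: callee-saved, written=True
r5: callee-saved, written=True

SURVIVE = r3,r5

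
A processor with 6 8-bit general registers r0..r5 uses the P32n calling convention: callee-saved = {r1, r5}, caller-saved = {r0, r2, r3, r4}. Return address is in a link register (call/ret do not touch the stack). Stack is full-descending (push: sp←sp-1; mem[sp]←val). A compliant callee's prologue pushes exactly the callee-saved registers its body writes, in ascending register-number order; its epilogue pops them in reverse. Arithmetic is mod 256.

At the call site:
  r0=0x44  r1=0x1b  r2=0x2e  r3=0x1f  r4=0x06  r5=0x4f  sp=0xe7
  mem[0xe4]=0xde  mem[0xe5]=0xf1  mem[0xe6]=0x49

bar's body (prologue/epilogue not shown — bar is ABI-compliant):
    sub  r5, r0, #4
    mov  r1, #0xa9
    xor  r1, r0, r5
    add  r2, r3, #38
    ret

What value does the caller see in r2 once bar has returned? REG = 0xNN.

REG = 0x45

prologue: push r1 -> mem[0xe6]=0x1b, sp=0xe6
prologue: push r5 -> mem[0xe5]=0x4f, sp=0xe5
body[0] sub  r5, r0, #4 -> r5=0x40
body[1] mov  r1, #0xa9 -> r1=0xa9
body[2] xor  r1, r0, r5 -> r1=0x04
body[3] add  r2, r3, #38 -> r2=0x45
epilogue: pop r5=0x4f, sp=0xe6
epilogue: pop r1=0x1b, sp=0xe7
r2 is caller-saved -> body value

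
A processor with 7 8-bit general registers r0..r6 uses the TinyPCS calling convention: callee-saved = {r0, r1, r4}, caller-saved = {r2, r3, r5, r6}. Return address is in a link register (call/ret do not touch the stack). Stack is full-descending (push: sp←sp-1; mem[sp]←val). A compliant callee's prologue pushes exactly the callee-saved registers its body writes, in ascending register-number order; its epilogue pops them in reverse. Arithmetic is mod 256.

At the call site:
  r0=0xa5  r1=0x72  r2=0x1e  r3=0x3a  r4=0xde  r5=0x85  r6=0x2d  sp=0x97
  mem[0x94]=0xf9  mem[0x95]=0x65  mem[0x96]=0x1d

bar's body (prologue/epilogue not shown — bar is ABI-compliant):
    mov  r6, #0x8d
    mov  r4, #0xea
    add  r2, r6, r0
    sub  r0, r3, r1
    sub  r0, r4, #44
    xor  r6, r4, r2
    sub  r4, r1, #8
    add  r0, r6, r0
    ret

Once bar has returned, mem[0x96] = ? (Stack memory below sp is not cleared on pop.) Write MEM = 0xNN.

MEM = 0xa5

prologue: push r0 → mem[0x96]=0xa5, sp=0x96
prologue: push r4 → mem[0x95]=0xde, sp=0x95
body[0] mov  r6, #0x8d → r6=0x8d
body[1] mov  r4, #0xea → r4=0xea
body[2] add  r2, r6, r0 → r2=0x32
body[3] sub  r0, r3, r1 → r0=0xc8
body[4] sub  r0, r4, #44 → r0=0xbe
body[5] xor  r6, r4, r2 → r6=0xd8
body[6] sub  r4, r1, #8 → r4=0x6a
body[7] add  r0, r6, r0 → r0=0x96
epilogue: pop r4=0xde, sp=0x96
epilogue: pop r0=0xa5, sp=0x97
prologue pushed ['r0', 'r4'] at ['0x96', '0x95']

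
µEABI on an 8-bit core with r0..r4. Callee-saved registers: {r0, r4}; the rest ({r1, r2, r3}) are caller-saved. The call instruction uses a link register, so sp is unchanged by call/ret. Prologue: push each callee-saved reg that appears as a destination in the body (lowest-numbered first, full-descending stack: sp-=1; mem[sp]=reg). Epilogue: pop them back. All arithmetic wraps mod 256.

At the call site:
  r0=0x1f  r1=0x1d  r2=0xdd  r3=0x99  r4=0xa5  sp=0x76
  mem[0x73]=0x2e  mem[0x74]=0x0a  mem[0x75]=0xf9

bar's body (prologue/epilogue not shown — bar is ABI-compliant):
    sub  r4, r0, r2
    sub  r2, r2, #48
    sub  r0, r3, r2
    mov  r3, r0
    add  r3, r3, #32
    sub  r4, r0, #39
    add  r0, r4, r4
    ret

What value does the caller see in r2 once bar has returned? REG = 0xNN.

REG = 0xad

prologue: push r0 -> mem[0x75]=0x1f, sp=0x75
prologue: push r4 -> mem[0x74]=0xa5, sp=0x74
body[0] sub  r4, r0, r2 -> r4=0x42
body[1] sub  r2, r2, #48 -> r2=0xad
body[2] sub  r0, r3, r2 -> r0=0xec
body[3] mov  r3, r0 -> r3=0xec
body[4] add  r3, r3, #32 -> r3=0x0c
body[5] sub  r4, r0, #39 -> r4=0xc5
body[6] add  r0, r4, r4 -> r0=0x8a
epilogue: pop r4=0xa5, sp=0x75
epilogue: pop r0=0x1f, sp=0x76
r2 is caller-saved -> body value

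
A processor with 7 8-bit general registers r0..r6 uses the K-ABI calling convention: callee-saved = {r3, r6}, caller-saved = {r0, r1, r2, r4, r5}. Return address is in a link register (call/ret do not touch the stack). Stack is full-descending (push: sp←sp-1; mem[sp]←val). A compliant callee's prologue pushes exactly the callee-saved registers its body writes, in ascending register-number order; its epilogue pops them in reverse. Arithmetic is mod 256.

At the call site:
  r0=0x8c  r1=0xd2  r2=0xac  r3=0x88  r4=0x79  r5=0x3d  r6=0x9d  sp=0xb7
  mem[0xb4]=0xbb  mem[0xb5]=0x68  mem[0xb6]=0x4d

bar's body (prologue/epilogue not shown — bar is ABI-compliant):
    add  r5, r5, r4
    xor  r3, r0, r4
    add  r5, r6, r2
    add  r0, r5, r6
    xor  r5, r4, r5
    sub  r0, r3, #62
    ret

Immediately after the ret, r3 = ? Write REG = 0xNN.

prologue: push r3 -> mem[0xb6]=0x88, sp=0xb6
body[0] add  r5, r5, r4 -> r5=0xb6
body[1] xor  r3, r0, r4 -> r3=0xf5
body[2] add  r5, r6, r2 -> r5=0x49
body[3] add  r0, r5, r6 -> r0=0xe6
body[4] xor  r5, r4, r5 -> r5=0x30
body[5] sub  r0, r3, #62 -> r0=0xb7
epilogue: pop r3=0x88, sp=0xb7
r3 is callee-saved -> restored

REG = 0x88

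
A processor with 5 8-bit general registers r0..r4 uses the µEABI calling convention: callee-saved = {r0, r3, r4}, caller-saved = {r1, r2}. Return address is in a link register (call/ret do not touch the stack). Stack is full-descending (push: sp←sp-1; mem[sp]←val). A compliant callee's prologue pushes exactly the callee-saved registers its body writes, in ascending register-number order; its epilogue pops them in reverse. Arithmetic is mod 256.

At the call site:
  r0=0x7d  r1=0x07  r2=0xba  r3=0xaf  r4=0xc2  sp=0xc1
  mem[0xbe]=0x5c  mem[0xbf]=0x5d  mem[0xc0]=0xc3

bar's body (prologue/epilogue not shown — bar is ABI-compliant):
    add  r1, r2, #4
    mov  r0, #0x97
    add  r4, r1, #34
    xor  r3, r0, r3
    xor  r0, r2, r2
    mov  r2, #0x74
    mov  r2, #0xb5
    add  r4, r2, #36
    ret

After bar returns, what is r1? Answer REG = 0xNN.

prologue: push r0 -> mem[0xc0]=0x7d, sp=0xc0
prologue: push r3 -> mem[0xbf]=0xaf, sp=0xbf
prologue: push r4 -> mem[0xbe]=0xc2, sp=0xbe
body[0] add  r1, r2, #4 -> r1=0xbe
body[1] mov  r0, #0x97 -> r0=0x97
body[2] add  r4, r1, #34 -> r4=0xe0
body[3] xor  r3, r0, r3 -> r3=0x38
body[4] xor  r0, r2, r2 -> r0=0x00
body[5] mov  r2, #0x74 -> r2=0x74
body[6] mov  r2, #0xb5 -> r2=0xb5
body[7] add  r4, r2, #36 -> r4=0xd9
epilogue: pop r4=0xc2, sp=0xbf
epilogue: pop r3=0xaf, sp=0xc0
epilogue: pop r0=0x7d, sp=0xc1
r1 is caller-saved -> body value

REG = 0xbe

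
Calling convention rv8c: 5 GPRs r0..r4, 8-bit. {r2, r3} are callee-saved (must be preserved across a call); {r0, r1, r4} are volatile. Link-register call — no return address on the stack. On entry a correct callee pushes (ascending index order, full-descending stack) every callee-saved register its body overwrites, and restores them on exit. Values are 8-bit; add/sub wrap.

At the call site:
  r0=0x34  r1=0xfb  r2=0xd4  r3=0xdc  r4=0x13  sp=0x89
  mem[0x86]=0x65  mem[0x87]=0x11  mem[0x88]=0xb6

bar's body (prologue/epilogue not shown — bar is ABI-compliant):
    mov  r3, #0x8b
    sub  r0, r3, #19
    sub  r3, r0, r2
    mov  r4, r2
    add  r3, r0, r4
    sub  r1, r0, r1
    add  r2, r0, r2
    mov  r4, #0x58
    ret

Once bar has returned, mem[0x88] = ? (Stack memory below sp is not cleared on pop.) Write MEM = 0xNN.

MEM = 0xd4

prologue: push r2 → mem[0x88]=0xd4, sp=0x88
prologue: push r3 → mem[0x87]=0xdc, sp=0x87
body[0] mov  r3, #0x8b → r3=0x8b
body[1] sub  r0, r3, #19 → r0=0x78
body[2] sub  r3, r0, r2 → r3=0xa4
body[3] mov  r4, r2 → r4=0xd4
body[4] add  r3, r0, r4 → r3=0x4c
body[5] sub  r1, r0, r1 → r1=0x7d
body[6] add  r2, r0, r2 → r2=0x4c
body[7] mov  r4, #0x58 → r4=0x58
epilogue: pop r3=0xdc, sp=0x88
epilogue: pop r2=0xd4, sp=0x89
prologue pushed ['r2', 'r3'] at ['0x88', '0x87']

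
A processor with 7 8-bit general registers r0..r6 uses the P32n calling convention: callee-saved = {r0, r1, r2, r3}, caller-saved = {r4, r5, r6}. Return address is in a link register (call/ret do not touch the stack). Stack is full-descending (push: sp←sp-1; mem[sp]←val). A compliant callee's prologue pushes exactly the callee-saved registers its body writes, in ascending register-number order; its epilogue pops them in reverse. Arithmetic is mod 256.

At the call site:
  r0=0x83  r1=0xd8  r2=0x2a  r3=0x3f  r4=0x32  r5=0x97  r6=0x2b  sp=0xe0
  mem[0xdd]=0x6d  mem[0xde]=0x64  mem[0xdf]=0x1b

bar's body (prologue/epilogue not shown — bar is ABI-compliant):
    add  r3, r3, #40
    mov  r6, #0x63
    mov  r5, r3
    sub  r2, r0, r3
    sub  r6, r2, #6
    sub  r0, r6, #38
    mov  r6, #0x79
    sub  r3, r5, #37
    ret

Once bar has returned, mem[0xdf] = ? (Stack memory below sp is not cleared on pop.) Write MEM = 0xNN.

MEM = 0x83

prologue: push r0 → mem[0xdf]=0x83, sp=0xdf
prologue: push r2 → mem[0xde]=0x2a, sp=0xde
prologue: push r3 → mem[0xdd]=0x3f, sp=0xdd
body[0] add  r3, r3, #40 → r3=0x67
body[1] mov  r6, #0x63 → r6=0x63
body[2] mov  r5, r3 → r5=0x67
body[3] sub  r2, r0, r3 → r2=0x1c
body[4] sub  r6, r2, #6 → r6=0x16
body[5] sub  r0, r6, #38 → r0=0xf0
body[6] mov  r6, #0x79 → r6=0x79
body[7] sub  r3, r5, #37 → r3=0x42
epilogue: pop r3=0x3f, sp=0xde
epilogue: pop r2=0x2a, sp=0xdf
epilogue: pop r0=0x83, sp=0xe0
prologue pushed ['r0', 'r2', 'r3'] at ['0xdf', '0xde', '0xdd']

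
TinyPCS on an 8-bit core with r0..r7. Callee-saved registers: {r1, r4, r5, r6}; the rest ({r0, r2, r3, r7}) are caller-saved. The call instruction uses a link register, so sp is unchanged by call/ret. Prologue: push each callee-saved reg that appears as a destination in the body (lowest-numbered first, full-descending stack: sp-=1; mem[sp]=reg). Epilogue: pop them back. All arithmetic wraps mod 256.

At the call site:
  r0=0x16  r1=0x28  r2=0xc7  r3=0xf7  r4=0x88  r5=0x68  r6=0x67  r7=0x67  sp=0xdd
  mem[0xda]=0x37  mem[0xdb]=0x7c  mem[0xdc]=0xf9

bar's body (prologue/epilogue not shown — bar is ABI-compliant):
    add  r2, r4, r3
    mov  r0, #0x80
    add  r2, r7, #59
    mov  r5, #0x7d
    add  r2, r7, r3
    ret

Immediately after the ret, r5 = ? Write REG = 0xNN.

REG = 0x68

prologue: push r5 → mem[0xdc]=0x68, sp=0xdc
body[0] add  r2, r4, r3 → r2=0x7f
body[1] mov  r0, #0x80 → r0=0x80
body[2] add  r2, r7, #59 → r2=0xa2
body[3] mov  r5, #0x7d → r5=0x7d
body[4] add  r2, r7, r3 → r2=0x5e
epilogue: pop r5=0x68, sp=0xdd
r5 is callee-saved → restored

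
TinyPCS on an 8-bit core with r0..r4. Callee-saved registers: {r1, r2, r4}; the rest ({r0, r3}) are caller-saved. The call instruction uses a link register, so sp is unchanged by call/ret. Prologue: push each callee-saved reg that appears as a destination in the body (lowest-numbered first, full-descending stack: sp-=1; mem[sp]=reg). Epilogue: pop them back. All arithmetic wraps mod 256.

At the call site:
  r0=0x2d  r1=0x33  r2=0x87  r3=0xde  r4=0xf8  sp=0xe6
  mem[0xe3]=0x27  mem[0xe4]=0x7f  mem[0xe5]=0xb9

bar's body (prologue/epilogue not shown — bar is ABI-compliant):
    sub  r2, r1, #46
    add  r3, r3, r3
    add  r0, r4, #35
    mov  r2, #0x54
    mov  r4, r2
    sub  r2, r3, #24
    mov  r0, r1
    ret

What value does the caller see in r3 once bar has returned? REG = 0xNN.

prologue: push r2 -> mem[0xe5]=0x87, sp=0xe5
prologue: push r4 -> mem[0xe4]=0xf8, sp=0xe4
body[0] sub  r2, r1, #46 -> r2=0x05
body[1] add  r3, r3, r3 -> r3=0xbc
body[2] add  r0, r4, #35 -> r0=0x1b
body[3] mov  r2, #0x54 -> r2=0x54
body[4] mov  r4, r2 -> r4=0x54
body[5] sub  r2, r3, #24 -> r2=0xa4
body[6] mov  r0, r1 -> r0=0x33
epilogue: pop r4=0xf8, sp=0xe5
epilogue: pop r2=0x87, sp=0xe6
r3 is caller-saved -> body value

REG = 0xbc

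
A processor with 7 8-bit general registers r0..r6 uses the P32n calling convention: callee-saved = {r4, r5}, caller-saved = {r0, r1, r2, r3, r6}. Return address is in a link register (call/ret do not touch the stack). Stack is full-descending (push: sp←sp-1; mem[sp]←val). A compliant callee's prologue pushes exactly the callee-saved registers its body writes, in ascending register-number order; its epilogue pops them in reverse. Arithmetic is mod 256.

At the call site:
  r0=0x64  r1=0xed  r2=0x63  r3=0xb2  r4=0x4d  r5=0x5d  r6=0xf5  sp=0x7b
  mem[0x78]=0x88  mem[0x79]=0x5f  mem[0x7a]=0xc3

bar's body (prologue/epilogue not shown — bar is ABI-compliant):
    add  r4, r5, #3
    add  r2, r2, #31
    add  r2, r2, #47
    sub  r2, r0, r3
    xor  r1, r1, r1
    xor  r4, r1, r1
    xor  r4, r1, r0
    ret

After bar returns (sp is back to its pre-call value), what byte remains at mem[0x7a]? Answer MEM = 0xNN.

MEM = 0x4d

prologue: push r4 → mem[0x7a]=0x4d, sp=0x7a
body[0] add  r4, r5, #3 → r4=0x60
body[1] add  r2, r2, #31 → r2=0x82
body[2] add  r2, r2, #47 → r2=0xb1
body[3] sub  r2, r0, r3 → r2=0xb2
body[4] xor  r1, r1, r1 → r1=0x00
body[5] xor  r4, r1, r1 → r4=0x00
body[6] xor  r4, r1, r0 → r4=0x64
epilogue: pop r4=0x4d, sp=0x7b
prologue pushed ['r4'] at ['0x7a']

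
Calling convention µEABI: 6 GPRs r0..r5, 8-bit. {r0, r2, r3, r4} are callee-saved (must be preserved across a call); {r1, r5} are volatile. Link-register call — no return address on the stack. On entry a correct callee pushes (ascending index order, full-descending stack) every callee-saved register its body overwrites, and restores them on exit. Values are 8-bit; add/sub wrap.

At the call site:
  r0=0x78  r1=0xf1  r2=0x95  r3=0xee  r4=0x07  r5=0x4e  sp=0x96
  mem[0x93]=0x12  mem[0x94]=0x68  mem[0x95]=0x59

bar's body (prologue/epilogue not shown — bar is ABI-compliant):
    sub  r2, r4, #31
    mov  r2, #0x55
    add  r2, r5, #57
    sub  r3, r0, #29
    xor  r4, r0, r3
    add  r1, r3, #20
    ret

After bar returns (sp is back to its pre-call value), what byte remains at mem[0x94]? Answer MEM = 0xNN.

MEM = 0xee

prologue: push r2 → mem[0x95]=0x95, sp=0x95
prologue: push r3 → mem[0x94]=0xee, sp=0x94
prologue: push r4 → mem[0x93]=0x07, sp=0x93
body[0] sub  r2, r4, #31 → r2=0xe8
body[1] mov  r2, #0x55 → r2=0x55
body[2] add  r2, r5, #57 → r2=0x87
body[3] sub  r3, r0, #29 → r3=0x5b
body[4] xor  r4, r0, r3 → r4=0x23
body[5] add  r1, r3, #20 → r1=0x6f
epilogue: pop r4=0x07, sp=0x94
epilogue: pop r3=0xee, sp=0x95
epilogue: pop r2=0x95, sp=0x96
prologue pushed ['r2', 'r3', 'r4'] at ['0x95', '0x94', '0x93']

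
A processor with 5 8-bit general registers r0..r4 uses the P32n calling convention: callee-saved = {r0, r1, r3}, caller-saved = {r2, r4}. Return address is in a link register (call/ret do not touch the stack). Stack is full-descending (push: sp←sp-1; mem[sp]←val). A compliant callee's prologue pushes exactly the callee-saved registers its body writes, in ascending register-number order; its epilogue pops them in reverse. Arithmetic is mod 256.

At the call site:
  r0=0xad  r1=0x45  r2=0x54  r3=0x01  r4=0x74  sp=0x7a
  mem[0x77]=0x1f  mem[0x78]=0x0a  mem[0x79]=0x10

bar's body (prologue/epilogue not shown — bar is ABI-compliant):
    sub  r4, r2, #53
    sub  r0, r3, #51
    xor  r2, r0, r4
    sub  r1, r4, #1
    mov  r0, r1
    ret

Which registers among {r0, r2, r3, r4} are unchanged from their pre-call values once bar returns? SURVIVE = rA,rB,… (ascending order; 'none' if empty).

prologue: push r0 → mem[0x79]=0xad, sp=0x79
prologue: push r1 → mem[0x78]=0x45, sp=0x78
body[0] sub  r4, r2, #53 → r4=0x1f
body[1] sub  r0, r3, #51 → r0=0xce
body[2] xor  r2, r0, r4 → r2=0xd1
body[3] sub  r1, r4, #1 → r1=0x1e
body[4] mov  r0, r1 → r0=0x1e
epilogue: pop r1=0x45, sp=0x79
epilogue: pop r0=0xad, sp=0x7a
r0: callee-saved, written=True
r2: caller-saved, written=True
r3: callee-saved, written=False
r4: caller-saved, written=True

SURVIVE = r0,r3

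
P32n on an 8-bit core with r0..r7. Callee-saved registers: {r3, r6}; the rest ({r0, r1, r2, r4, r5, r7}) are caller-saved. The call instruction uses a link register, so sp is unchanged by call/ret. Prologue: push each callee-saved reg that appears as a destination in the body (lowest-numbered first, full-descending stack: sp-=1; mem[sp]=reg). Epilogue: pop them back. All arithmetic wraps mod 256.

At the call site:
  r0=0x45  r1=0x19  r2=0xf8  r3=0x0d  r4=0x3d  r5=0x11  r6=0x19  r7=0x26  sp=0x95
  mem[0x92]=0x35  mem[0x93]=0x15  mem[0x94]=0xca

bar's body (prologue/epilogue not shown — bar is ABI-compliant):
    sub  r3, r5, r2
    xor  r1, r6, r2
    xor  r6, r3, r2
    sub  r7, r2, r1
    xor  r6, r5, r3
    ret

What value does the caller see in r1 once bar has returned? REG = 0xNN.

prologue: push r3 -> mem[0x94]=0x0d, sp=0x94
prologue: push r6 -> mem[0x93]=0x19, sp=0x93
body[0] sub  r3, r5, r2 -> r3=0x19
body[1] xor  r1, r6, r2 -> r1=0xe1
body[2] xor  r6, r3, r2 -> r6=0xe1
body[3] sub  r7, r2, r1 -> r7=0x17
body[4] xor  r6, r5, r3 -> r6=0x08
epilogue: pop r6=0x19, sp=0x94
epilogue: pop r3=0x0d, sp=0x95
r1 is caller-saved -> body value

REG = 0xe1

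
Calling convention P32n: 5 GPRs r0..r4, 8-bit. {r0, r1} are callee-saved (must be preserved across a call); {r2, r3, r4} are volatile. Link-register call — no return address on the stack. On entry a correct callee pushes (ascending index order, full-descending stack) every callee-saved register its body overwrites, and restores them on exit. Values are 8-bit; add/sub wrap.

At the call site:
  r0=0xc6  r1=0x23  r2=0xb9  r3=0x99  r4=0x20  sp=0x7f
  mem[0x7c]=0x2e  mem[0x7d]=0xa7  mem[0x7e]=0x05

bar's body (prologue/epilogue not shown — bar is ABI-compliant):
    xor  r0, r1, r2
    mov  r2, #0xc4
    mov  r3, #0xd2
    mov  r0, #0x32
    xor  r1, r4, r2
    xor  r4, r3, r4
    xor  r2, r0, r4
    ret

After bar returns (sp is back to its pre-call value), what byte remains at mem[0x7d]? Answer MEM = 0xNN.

MEM = 0x23

prologue: push r0 -> mem[0x7e]=0xc6, sp=0x7e
prologue: push r1 -> mem[0x7d]=0x23, sp=0x7d
body[0] xor  r0, r1, r2 -> r0=0x9a
body[1] mov  r2, #0xc4 -> r2=0xc4
body[2] mov  r3, #0xd2 -> r3=0xd2
body[3] mov  r0, #0x32 -> r0=0x32
body[4] xor  r1, r4, r2 -> r1=0xe4
body[5] xor  r4, r3, r4 -> r4=0xf2
body[6] xor  r2, r0, r4 -> r2=0xc0
epilogue: pop r1=0x23, sp=0x7e
epilogue: pop r0=0xc6, sp=0x7f
prologue pushed ['r0', 'r1'] at ['0x7e', '0x7d']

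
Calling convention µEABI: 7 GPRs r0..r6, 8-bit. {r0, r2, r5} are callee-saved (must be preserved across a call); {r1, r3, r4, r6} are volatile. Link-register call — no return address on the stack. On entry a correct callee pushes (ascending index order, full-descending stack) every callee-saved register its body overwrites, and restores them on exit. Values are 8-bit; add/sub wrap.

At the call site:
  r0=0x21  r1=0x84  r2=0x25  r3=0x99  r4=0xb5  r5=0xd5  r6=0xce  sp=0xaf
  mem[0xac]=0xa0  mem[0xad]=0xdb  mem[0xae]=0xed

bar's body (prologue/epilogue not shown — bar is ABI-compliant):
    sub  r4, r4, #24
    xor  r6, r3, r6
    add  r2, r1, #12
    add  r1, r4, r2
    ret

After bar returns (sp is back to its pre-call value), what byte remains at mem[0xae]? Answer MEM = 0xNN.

prologue: push r2 -> mem[0xae]=0x25, sp=0xae
body[0] sub  r4, r4, #24 -> r4=0x9d
body[1] xor  r6, r3, r6 -> r6=0x57
body[2] add  r2, r1, #12 -> r2=0x90
body[3] add  r1, r4, r2 -> r1=0x2d
epilogue: pop r2=0x25, sp=0xaf
prologue pushed ['r2'] at ['0xae']

MEM = 0x25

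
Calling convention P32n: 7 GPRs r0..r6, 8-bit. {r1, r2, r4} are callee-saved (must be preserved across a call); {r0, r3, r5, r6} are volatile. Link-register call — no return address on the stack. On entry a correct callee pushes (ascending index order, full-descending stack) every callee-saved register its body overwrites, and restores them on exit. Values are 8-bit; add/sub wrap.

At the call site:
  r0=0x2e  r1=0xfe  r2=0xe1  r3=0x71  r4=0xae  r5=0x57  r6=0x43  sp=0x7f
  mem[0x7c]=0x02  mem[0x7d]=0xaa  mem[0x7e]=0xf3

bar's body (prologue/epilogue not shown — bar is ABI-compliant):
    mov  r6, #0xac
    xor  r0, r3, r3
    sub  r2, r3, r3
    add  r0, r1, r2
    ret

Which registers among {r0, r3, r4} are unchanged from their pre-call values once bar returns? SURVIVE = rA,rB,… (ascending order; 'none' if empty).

prologue: push r2 → mem[0x7e]=0xe1, sp=0x7e
body[0] mov  r6, #0xac → r6=0xac
body[1] xor  r0, r3, r3 → r0=0x00
body[2] sub  r2, r3, r3 → r2=0x00
body[3] add  r0, r1, r2 → r0=0xfe
epilogue: pop r2=0xe1, sp=0x7f
r0: caller-saved, written=True
r3: caller-saved, written=False
r4: callee-saved, written=False

SURVIVE = r3,r4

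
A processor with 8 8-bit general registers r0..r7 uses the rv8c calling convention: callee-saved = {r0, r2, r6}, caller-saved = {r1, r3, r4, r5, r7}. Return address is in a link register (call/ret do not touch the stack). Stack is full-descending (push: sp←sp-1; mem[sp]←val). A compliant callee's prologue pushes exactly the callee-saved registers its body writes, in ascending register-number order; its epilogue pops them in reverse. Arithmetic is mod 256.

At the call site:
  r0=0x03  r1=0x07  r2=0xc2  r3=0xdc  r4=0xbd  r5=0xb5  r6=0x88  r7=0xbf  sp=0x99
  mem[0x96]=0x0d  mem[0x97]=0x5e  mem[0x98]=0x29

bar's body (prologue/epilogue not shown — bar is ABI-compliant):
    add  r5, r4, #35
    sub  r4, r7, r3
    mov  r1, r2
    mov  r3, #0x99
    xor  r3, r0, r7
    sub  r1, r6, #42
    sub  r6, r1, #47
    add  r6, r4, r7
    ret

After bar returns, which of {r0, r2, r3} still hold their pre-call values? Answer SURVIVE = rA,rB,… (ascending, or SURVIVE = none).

prologue: push r6 -> mem[0x98]=0x88, sp=0x98
body[0] add  r5, r4, #35 -> r5=0xe0
body[1] sub  r4, r7, r3 -> r4=0xe3
body[2] mov  r1, r2 -> r1=0xc2
body[3] mov  r3, #0x99 -> r3=0x99
body[4] xor  r3, r0, r7 -> r3=0xbc
body[5] sub  r1, r6, #42 -> r1=0x5e
body[6] sub  r6, r1, #47 -> r6=0x2f
body[7] add  r6, r4, r7 -> r6=0xa2
epilogue: pop r6=0x88, sp=0x99
r0: callee-saved, written=False
r2: callee-saved, written=False
r3: caller-saved, written=True

SURVIVE = r0,r2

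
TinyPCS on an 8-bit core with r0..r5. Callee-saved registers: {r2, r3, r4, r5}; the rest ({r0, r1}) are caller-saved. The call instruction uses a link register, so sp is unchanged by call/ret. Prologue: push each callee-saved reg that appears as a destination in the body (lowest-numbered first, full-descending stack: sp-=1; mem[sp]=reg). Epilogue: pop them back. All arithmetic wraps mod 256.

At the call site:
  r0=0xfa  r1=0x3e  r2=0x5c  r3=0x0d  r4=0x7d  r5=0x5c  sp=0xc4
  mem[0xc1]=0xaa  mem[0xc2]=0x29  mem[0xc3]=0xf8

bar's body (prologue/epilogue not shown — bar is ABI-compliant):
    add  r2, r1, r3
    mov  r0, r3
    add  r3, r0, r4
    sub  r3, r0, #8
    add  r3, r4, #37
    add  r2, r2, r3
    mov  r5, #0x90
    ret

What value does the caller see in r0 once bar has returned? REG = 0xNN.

REG = 0x0d

prologue: push r2 → mem[0xc3]=0x5c, sp=0xc3
prologue: push r3 → mem[0xc2]=0x0d, sp=0xc2
prologue: push r5 → mem[0xc1]=0x5c, sp=0xc1
body[0] add  r2, r1, r3 → r2=0x4b
body[1] mov  r0, r3 → r0=0x0d
body[2] add  r3, r0, r4 → r3=0x8a
body[3] sub  r3, r0, #8 → r3=0x05
body[4] add  r3, r4, #37 → r3=0xa2
body[5] add  r2, r2, r3 → r2=0xed
body[6] mov  r5, #0x90 → r5=0x90
epilogue: pop r5=0x5c, sp=0xc2
epilogue: pop r3=0x0d, sp=0xc3
epilogue: pop r2=0x5c, sp=0xc4
r0 is caller-saved → body value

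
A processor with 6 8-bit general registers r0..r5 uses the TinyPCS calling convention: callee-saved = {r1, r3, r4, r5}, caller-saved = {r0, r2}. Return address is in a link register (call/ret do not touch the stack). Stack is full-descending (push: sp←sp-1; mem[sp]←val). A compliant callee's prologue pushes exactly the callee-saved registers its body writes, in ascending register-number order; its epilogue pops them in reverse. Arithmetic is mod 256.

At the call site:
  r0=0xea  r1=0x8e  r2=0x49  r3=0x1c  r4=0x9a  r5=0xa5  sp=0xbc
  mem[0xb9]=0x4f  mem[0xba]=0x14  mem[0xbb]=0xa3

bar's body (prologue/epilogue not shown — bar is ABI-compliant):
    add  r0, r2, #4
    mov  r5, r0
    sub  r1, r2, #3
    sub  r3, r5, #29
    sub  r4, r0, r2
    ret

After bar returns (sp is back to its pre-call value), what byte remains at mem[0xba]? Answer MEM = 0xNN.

prologue: push r1 → mem[0xbb]=0x8e, sp=0xbb
prologue: push r3 → mem[0xba]=0x1c, sp=0xba
prologue: push r4 → mem[0xb9]=0x9a, sp=0xb9
prologue: push r5 → mem[0xb8]=0xa5, sp=0xb8
body[0] add  r0, r2, #4 → r0=0x4d
body[1] mov  r5, r0 → r5=0x4d
body[2] sub  r1, r2, #3 → r1=0x46
body[3] sub  r3, r5, #29 → r3=0x30
body[4] sub  r4, r0, r2 → r4=0x04
epilogue: pop r5=0xa5, sp=0xb9
epilogue: pop r4=0x9a, sp=0xba
epilogue: pop r3=0x1c, sp=0xbb
epilogue: pop r1=0x8e, sp=0xbc
prologue pushed ['r1', 'r3', 'r4', 'r5'] at ['0xbb', '0xba', '0xb9', '0xb8']

MEM = 0x1c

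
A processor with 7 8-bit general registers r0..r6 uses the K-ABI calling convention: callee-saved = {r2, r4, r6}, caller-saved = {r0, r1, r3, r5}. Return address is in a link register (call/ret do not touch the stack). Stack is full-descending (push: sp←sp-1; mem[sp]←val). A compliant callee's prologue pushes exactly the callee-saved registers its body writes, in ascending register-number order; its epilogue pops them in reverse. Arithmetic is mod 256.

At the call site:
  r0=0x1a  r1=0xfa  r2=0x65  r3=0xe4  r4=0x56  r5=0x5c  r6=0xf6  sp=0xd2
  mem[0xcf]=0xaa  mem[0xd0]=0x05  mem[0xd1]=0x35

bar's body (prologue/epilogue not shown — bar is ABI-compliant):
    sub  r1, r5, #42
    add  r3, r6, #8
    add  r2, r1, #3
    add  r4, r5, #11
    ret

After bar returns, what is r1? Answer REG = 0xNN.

REG = 0x32

prologue: push r2 → mem[0xd1]=0x65, sp=0xd1
prologue: push r4 → mem[0xd0]=0x56, sp=0xd0
body[0] sub  r1, r5, #42 → r1=0x32
body[1] add  r3, r6, #8 → r3=0xfe
body[2] add  r2, r1, #3 → r2=0x35
body[3] add  r4, r5, #11 → r4=0x67
epilogue: pop r4=0x56, sp=0xd1
epilogue: pop r2=0x65, sp=0xd2
r1 is caller-saved → body value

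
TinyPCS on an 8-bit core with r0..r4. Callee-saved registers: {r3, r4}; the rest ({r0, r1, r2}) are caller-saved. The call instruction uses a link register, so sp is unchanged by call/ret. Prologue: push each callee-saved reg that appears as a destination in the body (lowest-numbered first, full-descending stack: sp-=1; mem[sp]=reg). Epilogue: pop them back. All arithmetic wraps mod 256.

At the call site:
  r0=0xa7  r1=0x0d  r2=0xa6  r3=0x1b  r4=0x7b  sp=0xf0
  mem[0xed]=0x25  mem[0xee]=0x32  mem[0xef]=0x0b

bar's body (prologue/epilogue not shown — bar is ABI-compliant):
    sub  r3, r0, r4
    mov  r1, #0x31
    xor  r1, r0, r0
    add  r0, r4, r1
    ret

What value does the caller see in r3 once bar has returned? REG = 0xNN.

REG = 0x1b

prologue: push r3 -> mem[0xef]=0x1b, sp=0xef
body[0] sub  r3, r0, r4 -> r3=0x2c
body[1] mov  r1, #0x31 -> r1=0x31
body[2] xor  r1, r0, r0 -> r1=0x00
body[3] add  r0, r4, r1 -> r0=0x7b
epilogue: pop r3=0x1b, sp=0xf0
r3 is callee-saved -> restored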